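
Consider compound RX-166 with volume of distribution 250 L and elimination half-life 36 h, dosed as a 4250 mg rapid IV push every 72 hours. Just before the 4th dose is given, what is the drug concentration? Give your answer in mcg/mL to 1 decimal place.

f = (1/2)^(τ/t½) = (1/2)^(72/36) ≈ 0.2500.
C₀ = D/Vd = 4250/250 ≈ 17.000 mcg/mL.
Before the 4th dose, 3 doses have been given. Superposition: Cmin = C₀·(f + f² + … + f^3).
≈ 17.000 × (0.2500 + 0.0625 + 0.0156) ≈ 17.000 × 0.3281 ≈ 5.578 mcg/mL.

5.6 mcg/mL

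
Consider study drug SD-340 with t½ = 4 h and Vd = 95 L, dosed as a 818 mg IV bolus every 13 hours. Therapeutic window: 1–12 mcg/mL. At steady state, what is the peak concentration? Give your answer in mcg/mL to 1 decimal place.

Over one 13-h interval, 13/4 ≈ 3.25 half-lives elapse, leaving f ≈ 0.1051 of each dose.
Accumulation ratio R = 1/(1 − f) ≈ 1/0.8949 ≈ 1.1174.
Each bolus raises the concentration by D/Vd = 818/95 ≈ 8.611 mcg/mL.
Steady-state peak Cmax,ss = C₀·R ≈ 8.611 × 1.1174 ≈ 9.622 mcg/mL.
Peak 9.6 mcg/mL vs MTC 12 mcg/mL: below toxic threshold.

9.6 mcg/mL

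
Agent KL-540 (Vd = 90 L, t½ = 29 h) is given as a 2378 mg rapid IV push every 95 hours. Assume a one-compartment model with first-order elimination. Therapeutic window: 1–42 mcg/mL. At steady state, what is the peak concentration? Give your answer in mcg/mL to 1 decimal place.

29.5 mcg/mL

τ/t½ = 95/29 ≈ 3.2759, so fraction remaining f = (1/2)^(95/29) ≈ 0.1032.
At steady state, accumulation factor R = 1/(1 − e^(−kτ)) ≈ 1.1151.
Each bolus raises the concentration by D/Vd = 2378/90 ≈ 26.422 mcg/mL.
Steady-state peak Cmax,ss = C₀·R ≈ 26.422 × 1.1151 ≈ 29.463 mcg/mL.
Peak 29.5 mcg/mL vs MTC 42 mcg/mL: below toxic threshold.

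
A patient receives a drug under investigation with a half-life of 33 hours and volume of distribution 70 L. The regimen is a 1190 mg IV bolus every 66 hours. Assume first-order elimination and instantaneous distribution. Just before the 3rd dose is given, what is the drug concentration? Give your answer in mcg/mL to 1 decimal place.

5.3 mcg/mL

f = (1/2)^(τ/t½) = (1/2)^(66/33) ≈ 0.2500.
C₀ = D/Vd = 1190/70 ≈ 17.000 mcg/mL.
Before the 3rd dose, 2 doses have been given. Superposition: Cmin = C₀·(f + f²).
≈ 17.000 × (0.2500 + 0.0625) ≈ 17.000 × 0.3125 ≈ 5.312 mcg/mL.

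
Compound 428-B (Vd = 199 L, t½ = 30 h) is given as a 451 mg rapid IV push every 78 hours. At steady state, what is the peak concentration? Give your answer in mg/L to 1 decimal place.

2.7 mg/L

τ/t½ = 78/30 ≈ 2.6, so fraction remaining f = (1/2)^(78/30) ≈ 0.1649.
Accumulation ratio R = 1/(1 − f) ≈ 1/0.8351 ≈ 1.1975.
Single-dose peak C₀ = D/Vd = 451/199 ≈ 2.266 mg/L.
Cmax,ss = C₀/(1 − f) ≈ 2.266/0.8351 ≈ 2.713 mg/L.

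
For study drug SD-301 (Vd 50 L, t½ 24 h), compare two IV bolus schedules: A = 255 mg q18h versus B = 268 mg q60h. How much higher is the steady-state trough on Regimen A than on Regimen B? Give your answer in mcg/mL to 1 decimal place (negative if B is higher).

Regimen A: f = (1/2)^(18/24) ≈ 0.5946; Cmin,ss = (255/50)·f/(1−f) ≈ 7.480 mcg/mL.
Regimen B: f = (1/2)^(60/24) ≈ 0.1768; Cmin,ss = (268/50)·f/(1−f) ≈ 1.151 mcg/mL.
Difference ≈ 7.480 − 1.151 ≈ 6.329 mcg/mL.

6.3 mcg/mL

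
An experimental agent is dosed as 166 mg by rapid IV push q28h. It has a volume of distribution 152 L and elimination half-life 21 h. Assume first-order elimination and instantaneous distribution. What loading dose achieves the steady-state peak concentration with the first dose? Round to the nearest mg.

f = (1/2)^(28/21) ≈ 0.396850; accumulation ratio R = 1/(1−f) ≈ 1.65796.
Loading dose to hit Cmax,ss on first dose: D_load = D_maint·R ≈ 166 × 1.65796 ≈ 275.22 mg.

275 mg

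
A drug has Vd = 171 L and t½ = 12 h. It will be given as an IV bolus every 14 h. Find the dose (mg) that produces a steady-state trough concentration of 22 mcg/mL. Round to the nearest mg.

4683 mg

τ/t½ = 14/12 ≈ 1.1667, so f = (1/2)^(14/12) ≈ 0.445449.
Cmin,ss = (D/Vd)·f/(1−f), so D = Cmin,ss·Vd·(1−f)/f.
D = 22 × 171 × (1−f)/f ≈ 22 × 171 × 1.24493 ≈ 4683.43 mg.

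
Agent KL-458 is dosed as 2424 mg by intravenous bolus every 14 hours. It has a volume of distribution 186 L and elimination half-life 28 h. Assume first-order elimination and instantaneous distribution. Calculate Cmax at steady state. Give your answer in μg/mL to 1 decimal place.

44.5 μg/mL

Over one 14-h interval, 14/28 ≈ 0.5 half-lives elapse, leaving f ≈ 0.7071 of each dose.
Accumulation ratio R = 1/(1 − f) ≈ 1/0.2929 ≈ 3.4141.
Each bolus raises the concentration by D/Vd = 2424/186 ≈ 13.032 μg/mL.
Steady-state peak Cmax,ss = C₀·R ≈ 13.032 × 3.4141 ≈ 44.493 μg/mL.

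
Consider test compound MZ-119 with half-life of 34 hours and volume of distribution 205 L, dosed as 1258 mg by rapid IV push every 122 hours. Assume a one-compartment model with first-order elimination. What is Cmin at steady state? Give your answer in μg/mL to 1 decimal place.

0.6 μg/mL

k = ln2/t½ = ln2/34 ≈ 0.020387 h⁻¹; fraction remaining f = e^(−kτ) = e^(−0.020387×122) ≈ 0.0831.
Single-dose peak C₀ = D/Vd = 1258/205 ≈ 6.137 μg/mL.
Steady-state trough Cmin,ss = C₀·f/(1−f) ≈ 6.137 × 0.0831/0.9169 ≈ 0.556 μg/mL.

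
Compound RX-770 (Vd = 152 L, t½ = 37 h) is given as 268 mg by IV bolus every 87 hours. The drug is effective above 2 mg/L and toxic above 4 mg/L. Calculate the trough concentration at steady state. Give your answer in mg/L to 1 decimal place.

τ/t½ = 87/37 ≈ 2.3514, so fraction remaining f = (1/2)^(87/37) ≈ 0.1960.
Accumulation ratio R = 1/(1 − f) ≈ 1/0.8040 ≈ 1.2438.
Single-dose peak C₀ = D/Vd = 268/152 ≈ 1.763 mg/L.
Cmax,ss = C₀/(1 − f) ≈ 1.763/0.8040 ≈ 2.193 mg/L.
Steady-state trough Cmin,ss = Cmax,ss·f ≈ 2.193 × 0.1960 ≈ 0.430 mg/L.
Trough 0.4 mg/L vs MEC 2 mg/L: subtherapeutic.

0.4 mg/L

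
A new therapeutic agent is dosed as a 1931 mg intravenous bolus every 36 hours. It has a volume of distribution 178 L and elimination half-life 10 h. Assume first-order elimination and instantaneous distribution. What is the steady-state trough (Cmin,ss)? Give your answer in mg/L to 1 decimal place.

k = ln2/t½ = ln2/10 ≈ 0.069315 h⁻¹; fraction remaining f = e^(−kτ) = e^(−0.069315×36) ≈ 0.0825.
At steady state, accumulation factor R = 1/(1 − e^(−kτ)) ≈ 1.0899.
Single-dose peak C₀ = D/Vd = 1931/178 ≈ 10.848 mg/L.
Steady-state peak Cmax,ss = C₀·R ≈ 10.848 × 1.0899 ≈ 11.823 mg/L.
Steady-state trough Cmin,ss = Cmax,ss·f ≈ 11.823 × 0.0825 ≈ 0.975 mg/L.

1.0 mg/L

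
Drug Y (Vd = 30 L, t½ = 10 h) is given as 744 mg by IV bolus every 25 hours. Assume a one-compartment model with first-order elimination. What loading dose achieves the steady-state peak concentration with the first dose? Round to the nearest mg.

904 mg

f = (1/2)^(25/10) ≈ 0.176777; accumulation ratio R = 1/(1−f) ≈ 1.21474.
Loading dose to hit Cmax,ss on first dose: D_load = D_maint·R ≈ 744 × 1.21474 ≈ 903.77 mg.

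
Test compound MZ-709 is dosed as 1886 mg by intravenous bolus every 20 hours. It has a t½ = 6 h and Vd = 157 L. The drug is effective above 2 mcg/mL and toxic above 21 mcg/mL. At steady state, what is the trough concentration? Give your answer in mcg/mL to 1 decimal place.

Over one 20-h interval, 20/6 ≈ 3.3333 half-lives elapse, leaving f ≈ 0.0992 of each dose.
Accumulation ratio R = 1/(1 − f) ≈ 1/0.9008 ≈ 1.1101.
Single-dose peak C₀ = D/Vd = 1886/157 ≈ 12.013 mcg/mL.
Cmax,ss = C₀/(1 − f) ≈ 12.013/0.9008 ≈ 13.336 mcg/mL.
Steady-state trough Cmin,ss = Cmax,ss·f ≈ 13.336 × 0.0992 ≈ 1.323 mcg/mL.
Trough 1.3 mcg/mL vs MEC 2 mcg/mL: subtherapeutic.

1.3 mcg/mL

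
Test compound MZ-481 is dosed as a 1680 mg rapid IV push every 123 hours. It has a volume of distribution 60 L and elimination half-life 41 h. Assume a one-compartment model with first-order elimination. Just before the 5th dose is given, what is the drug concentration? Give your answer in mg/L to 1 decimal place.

4.0 mg/L

f = (1/2)^(τ/t½) = (1/2)^(123/41) ≈ 0.1250.
C₀ = D/Vd = 1680/60 ≈ 28.000 mg/L.
Before the 5th dose, 4 doses have been given. Superposition: Cmin = C₀·(f + f² + … + f^4).
≈ 28.000 × (0.1250 + 0.0156 + 0.0020 + 0.0002) ≈ 28.000 × 0.1428 ≈ 3.998 mg/L.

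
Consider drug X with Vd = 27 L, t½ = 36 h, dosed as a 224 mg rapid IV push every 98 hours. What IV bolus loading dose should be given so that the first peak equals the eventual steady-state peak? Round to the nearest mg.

264 mg

f = (1/2)^(98/36) ≈ 0.151541; accumulation ratio R = 1/(1−f) ≈ 1.17861.
Loading dose to hit Cmax,ss on first dose: D_load = D_maint·R ≈ 224 × 1.17861 ≈ 264.01 mg.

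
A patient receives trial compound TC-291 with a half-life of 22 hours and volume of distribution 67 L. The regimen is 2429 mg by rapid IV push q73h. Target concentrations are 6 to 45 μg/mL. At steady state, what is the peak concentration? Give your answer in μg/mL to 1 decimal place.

40.3 μg/mL

τ/t½ = 73/22 ≈ 3.3182, so fraction remaining f = (1/2)^(73/22) ≈ 0.1003.
At steady state, accumulation factor R = 1/(1 − e^(−kτ)) ≈ 1.1115.
Each bolus raises the concentration by D/Vd = 2429/67 ≈ 36.254 μg/mL.
Cmax,ss = C₀/(1 − f) ≈ 36.254/0.8997 ≈ 40.296 μg/mL.
Peak 40.3 μg/mL vs MTC 45 μg/mL: below toxic threshold.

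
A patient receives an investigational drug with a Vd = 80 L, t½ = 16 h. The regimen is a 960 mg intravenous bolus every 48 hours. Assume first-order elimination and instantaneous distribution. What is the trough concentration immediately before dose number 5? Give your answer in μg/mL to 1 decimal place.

f = (1/2)^(τ/t½) = (1/2)^(48/16) ≈ 0.1250.
C₀ = D/Vd = 960/80 ≈ 12.000 μg/mL.
Before the 5th dose, 4 doses have been given. Superposition: Cmin = C₀·(f + f² + … + f^4).
≈ 12.000 × (0.1250 + 0.0156 + 0.0020 + 0.0002) ≈ 12.000 × 0.1428 ≈ 1.714 μg/mL.

1.7 μg/mL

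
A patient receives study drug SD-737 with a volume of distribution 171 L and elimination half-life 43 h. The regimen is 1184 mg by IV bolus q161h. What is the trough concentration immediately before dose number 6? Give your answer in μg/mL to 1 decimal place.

f = (1/2)^(τ/t½) = (1/2)^(161/43) ≈ 0.0746.
C₀ = D/Vd = 1184/171 ≈ 6.924 μg/mL.
Before the 6th dose, 5 doses have been given. Superposition: Cmin = C₀·(f + f² + … + f^5).
≈ 6.924 × (0.0746 + 0.0056 + 0.0004 + 0.0000 + 0.0000) ≈ 6.924 × 0.0806 ≈ 0.558 μg/mL.

0.6 μg/mL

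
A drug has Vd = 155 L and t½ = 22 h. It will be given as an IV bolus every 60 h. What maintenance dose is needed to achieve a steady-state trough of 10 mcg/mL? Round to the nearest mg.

τ/t½ = 60/22 ≈ 2.7273, so f = (1/2)^(60/22) ≈ 0.151011.
Cmin,ss = (D/Vd)·f/(1−f), so D = Cmin,ss·Vd·(1−f)/f.
D = 10 × 155 × (1−f)/f ≈ 10 × 155 × 5.62203 ≈ 8714.15 mg.

8714 mg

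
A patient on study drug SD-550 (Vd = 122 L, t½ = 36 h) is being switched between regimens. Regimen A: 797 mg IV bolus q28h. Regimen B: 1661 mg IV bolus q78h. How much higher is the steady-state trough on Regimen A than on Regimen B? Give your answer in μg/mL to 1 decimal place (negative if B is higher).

Regimen A: f = (1/2)^(28/36) ≈ 0.5833; Cmin,ss = (797/122)·f/(1−f) ≈ 9.145 μg/mL.
Regimen B: f = (1/2)^(78/36) ≈ 0.2227; Cmin,ss = (1661/122)·f/(1−f) ≈ 3.901 μg/mL.
Difference ≈ 9.145 − 3.901 ≈ 5.244 μg/mL.

5.2 μg/mL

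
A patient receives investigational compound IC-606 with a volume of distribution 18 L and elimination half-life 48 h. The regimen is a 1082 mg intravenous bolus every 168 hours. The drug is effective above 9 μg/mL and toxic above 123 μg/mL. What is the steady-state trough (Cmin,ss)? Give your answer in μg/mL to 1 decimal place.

5.8 μg/mL

Over one 168-h interval, 168/48 ≈ 3.5 half-lives elapse, leaving f ≈ 0.0884 of each dose.
Single-dose peak C₀ = D/Vd = 1082/18 ≈ 60.111 μg/mL.
Steady-state trough Cmin,ss = C₀·f/(1−f) ≈ 60.111 × 0.0884/0.9116 ≈ 5.829 μg/mL.
Trough 5.8 μg/mL vs MEC 9 μg/mL: subtherapeutic.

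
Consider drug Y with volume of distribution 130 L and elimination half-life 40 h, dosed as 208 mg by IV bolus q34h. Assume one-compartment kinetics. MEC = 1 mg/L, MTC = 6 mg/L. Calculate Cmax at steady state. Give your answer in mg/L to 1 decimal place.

3.6 mg/L

Over one 34-h interval, 34/40 ≈ 0.85 half-lives elapse, leaving f ≈ 0.5548 of each dose.
At steady state, accumulation factor R = 1/(1 − e^(−kτ)) ≈ 2.2462.
Each bolus raises the concentration by D/Vd = 208/130 ≈ 1.600 mg/L.
Cmax,ss = C₀/(1 − f) ≈ 1.600/0.4452 ≈ 3.594 mg/L.
Peak 3.6 mg/L vs MTC 6 mg/L: below toxic threshold.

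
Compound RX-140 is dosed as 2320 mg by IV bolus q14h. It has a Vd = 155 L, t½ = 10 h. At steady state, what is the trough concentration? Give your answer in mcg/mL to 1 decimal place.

9.1 mcg/mL

k = ln2/t½ = ln2/10 ≈ 0.069315 h⁻¹; fraction remaining f = e^(−kτ) = e^(−0.069315×14) ≈ 0.3789.
Single-dose peak C₀ = D/Vd = 2320/155 ≈ 14.968 mcg/mL.
Steady-state trough Cmin,ss = C₀·f/(1−f) ≈ 14.968 × 0.3789/0.6211 ≈ 9.131 mcg/mL.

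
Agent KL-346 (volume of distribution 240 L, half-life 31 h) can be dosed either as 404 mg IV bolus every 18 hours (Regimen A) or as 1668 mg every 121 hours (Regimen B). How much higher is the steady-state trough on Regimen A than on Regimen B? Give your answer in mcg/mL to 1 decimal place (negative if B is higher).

Regimen A: f = (1/2)^(18/31) ≈ 0.6687; Cmin,ss = (404/240)·f/(1−f) ≈ 3.398 mcg/mL.
Regimen B: f = (1/2)^(121/31) ≈ 0.0668; Cmin,ss = (1668/240)·f/(1−f) ≈ 0.497 mcg/mL.
Difference ≈ 3.398 − 0.497 ≈ 2.901 mcg/mL.

2.9 mcg/mL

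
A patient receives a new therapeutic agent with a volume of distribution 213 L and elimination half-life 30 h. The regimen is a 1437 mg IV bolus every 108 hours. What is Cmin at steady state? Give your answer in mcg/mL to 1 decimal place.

0.6 mcg/mL

τ/t½ = 108/30 ≈ 3.6, so fraction remaining f = (1/2)^(108/30) ≈ 0.0825.
At steady state, accumulation factor R = 1/(1 − e^(−kτ)) ≈ 1.0899.
Single-dose peak C₀ = D/Vd = 1437/213 ≈ 6.746 mcg/mL.
Cmax,ss = C₀/(1 − f) ≈ 6.746/0.9175 ≈ 7.353 mcg/mL.
Steady-state trough Cmin,ss = Cmax,ss·f ≈ 7.353 × 0.0825 ≈ 0.607 mcg/mL.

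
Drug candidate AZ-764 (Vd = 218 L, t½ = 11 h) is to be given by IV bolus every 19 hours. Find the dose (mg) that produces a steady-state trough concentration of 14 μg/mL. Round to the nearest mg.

τ/t½ = 19/11 ≈ 1.7273, so f = (1/2)^(19/11) ≈ 0.302022.
Cmin,ss = (D/Vd)·f/(1−f), so D = Cmin,ss·Vd·(1−f)/f.
D = 14 × 218 × (1−f)/f ≈ 14 × 218 × 2.31102 ≈ 7053.23 mg.

7053 mg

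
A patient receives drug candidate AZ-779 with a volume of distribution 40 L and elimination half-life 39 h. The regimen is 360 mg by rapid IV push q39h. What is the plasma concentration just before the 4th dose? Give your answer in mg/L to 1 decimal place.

7.9 mg/L

f = (1/2)^(τ/t½) = (1/2)^(39/39) ≈ 0.5000.
C₀ = D/Vd = 360/40 ≈ 9.000 mg/L.
Before the 4th dose, 3 doses have been given. Superposition: Cmin = C₀·(f + f² + … + f^3).
≈ 9.000 × (0.5000 + 0.2500 + 0.1250) ≈ 9.000 × 0.8750 ≈ 7.875 mg/L.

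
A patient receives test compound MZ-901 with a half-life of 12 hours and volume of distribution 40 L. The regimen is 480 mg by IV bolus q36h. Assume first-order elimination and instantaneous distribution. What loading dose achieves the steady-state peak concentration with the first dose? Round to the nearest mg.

f = (1/2)^(36/12) ≈ 0.125000; accumulation ratio R = 1/(1−f) ≈ 1.14286.
Loading dose to hit Cmax,ss on first dose: D_load = D_maint·R ≈ 480 × 1.14286 ≈ 548.57 mg.

549 mg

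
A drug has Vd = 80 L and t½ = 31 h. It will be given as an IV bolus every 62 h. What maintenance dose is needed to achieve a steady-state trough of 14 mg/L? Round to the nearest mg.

τ/t½ = 62/31 ≈ 2, so f = (1/2)^(62/31) ≈ 0.250000.
Cmin,ss = (D/Vd)·f/(1−f), so D = Cmin,ss·Vd·(1−f)/f.
D = 14 × 80 × (1−f)/f ≈ 14 × 80 × 3.00000 ≈ 3360.00 mg.

3360 mg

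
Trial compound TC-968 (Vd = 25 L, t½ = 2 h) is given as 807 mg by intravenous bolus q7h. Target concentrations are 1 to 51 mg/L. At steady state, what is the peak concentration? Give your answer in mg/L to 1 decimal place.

35.4 mg/L

Over one 7-h interval, 7/2 ≈ 3.5 half-lives elapse, leaving f ≈ 0.0884 of each dose.
Accumulation ratio R = 1/(1 − f) ≈ 1/0.9116 ≈ 1.0970.
Single-dose peak C₀ = D/Vd = 807/25 ≈ 32.280 mg/L.
Steady-state peak Cmax,ss = C₀·R ≈ 32.280 × 1.0970 ≈ 35.411 mg/L.
Peak 35.4 mg/L vs MTC 51 mg/L: below toxic threshold.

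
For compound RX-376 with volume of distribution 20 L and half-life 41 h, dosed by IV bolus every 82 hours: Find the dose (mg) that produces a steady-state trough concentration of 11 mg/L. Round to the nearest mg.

τ/t½ = 82/41 ≈ 2, so f = (1/2)^(82/41) ≈ 0.250000.
Cmin,ss = (D/Vd)·f/(1−f), so D = Cmin,ss·Vd·(1−f)/f.
D = 11 × 20 × (1−f)/f ≈ 11 × 20 × 3.00000 ≈ 660.00 mg.

660 mg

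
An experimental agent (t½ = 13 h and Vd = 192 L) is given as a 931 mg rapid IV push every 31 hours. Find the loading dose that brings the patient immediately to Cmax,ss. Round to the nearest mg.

1152 mg

f = (1/2)^(31/13) ≈ 0.191496; accumulation ratio R = 1/(1−f) ≈ 1.23685.
Loading dose to hit Cmax,ss on first dose: D_load = D_maint·R ≈ 931 × 1.23685 ≈ 1151.51 mg.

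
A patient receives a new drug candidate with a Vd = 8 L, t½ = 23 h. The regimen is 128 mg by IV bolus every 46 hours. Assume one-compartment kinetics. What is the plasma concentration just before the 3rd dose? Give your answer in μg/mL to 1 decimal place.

5.0 μg/mL

f = (1/2)^(τ/t½) = (1/2)^(46/23) ≈ 0.2500.
C₀ = D/Vd = 128/8 ≈ 16.000 μg/mL.
Before the 3rd dose, 2 doses have been given. Superposition: Cmin = C₀·(f + f²).
≈ 16.000 × (0.2500 + 0.0625) ≈ 16.000 × 0.3125 ≈ 5.000 μg/mL.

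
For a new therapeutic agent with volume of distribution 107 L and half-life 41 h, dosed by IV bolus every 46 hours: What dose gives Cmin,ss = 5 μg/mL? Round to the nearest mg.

629 mg

τ/t½ = 46/41 ≈ 1.122, so f = (1/2)^(46/41) ≈ 0.459472.
Cmin,ss = (D/Vd)·f/(1−f), so D = Cmin,ss·Vd·(1−f)/f.
D = 5 × 107 × (1−f)/f ≈ 5 × 107 × 1.17641 ≈ 629.38 mg.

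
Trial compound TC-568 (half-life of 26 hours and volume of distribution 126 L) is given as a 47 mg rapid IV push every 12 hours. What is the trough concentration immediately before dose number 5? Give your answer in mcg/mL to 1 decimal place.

f = (1/2)^(τ/t½) = (1/2)^(12/26) ≈ 0.7262.
C₀ = D/Vd = 47/126 ≈ 0.373 mcg/mL.
Before the 5th dose, 4 doses have been given. Superposition: Cmin = C₀·(f + f² + … + f^4).
≈ 0.373 × (0.7262 + 0.5274 + 0.3830 + 0.2781) ≈ 0.373 × 1.9147 ≈ 0.714 mcg/mL.

0.7 mcg/mL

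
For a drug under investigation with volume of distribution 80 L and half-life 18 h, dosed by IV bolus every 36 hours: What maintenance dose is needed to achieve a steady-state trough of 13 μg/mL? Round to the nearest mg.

3120 mg

τ/t½ = 36/18 ≈ 2, so f = (1/2)^(36/18) ≈ 0.250000.
Cmin,ss = (D/Vd)·f/(1−f), so D = Cmin,ss·Vd·(1−f)/f.
D = 13 × 80 × (1−f)/f ≈ 13 × 80 × 3.00000 ≈ 3120.00 mg.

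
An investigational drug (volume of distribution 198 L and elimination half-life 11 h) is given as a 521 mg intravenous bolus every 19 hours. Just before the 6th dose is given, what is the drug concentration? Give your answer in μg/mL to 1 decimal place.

f = (1/2)^(τ/t½) = (1/2)^(19/11) ≈ 0.3020.
C₀ = D/Vd = 521/198 ≈ 2.631 μg/mL.
Before the 6th dose, 5 doses have been given. Superposition: Cmin = C₀·(f + f² + … + f^5).
≈ 2.631 × (0.3020 + 0.0912 + 0.0275 + 0.0083 + 0.0025) ≈ 2.631 × 0.4315 ≈ 1.135 μg/mL.

1.1 μg/mL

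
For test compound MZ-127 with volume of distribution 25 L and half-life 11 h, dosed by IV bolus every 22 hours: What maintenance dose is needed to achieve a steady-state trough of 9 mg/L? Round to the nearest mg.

675 mg

τ/t½ = 22/11 ≈ 2, so f = (1/2)^(22/11) ≈ 0.250000.
Cmin,ss = (D/Vd)·f/(1−f), so D = Cmin,ss·Vd·(1−f)/f.
D = 9 × 25 × (1−f)/f ≈ 9 × 25 × 3.00000 ≈ 675.00 mg.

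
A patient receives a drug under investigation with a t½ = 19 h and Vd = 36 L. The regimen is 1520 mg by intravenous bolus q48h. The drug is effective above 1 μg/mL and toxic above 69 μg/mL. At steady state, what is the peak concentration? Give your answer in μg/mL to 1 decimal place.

51.1 μg/mL

Over one 48-h interval, 48/19 ≈ 2.5263 half-lives elapse, leaving f ≈ 0.1736 of each dose.
At steady state, accumulation factor R = 1/(1 − e^(−kτ)) ≈ 1.2101.
Single-dose peak C₀ = D/Vd = 1520/36 ≈ 42.222 μg/mL.
Cmax,ss = C₀/(1 − f) ≈ 42.222/0.8264 ≈ 51.091 μg/mL.
Peak 51.1 μg/mL vs MTC 69 μg/mL: below toxic threshold.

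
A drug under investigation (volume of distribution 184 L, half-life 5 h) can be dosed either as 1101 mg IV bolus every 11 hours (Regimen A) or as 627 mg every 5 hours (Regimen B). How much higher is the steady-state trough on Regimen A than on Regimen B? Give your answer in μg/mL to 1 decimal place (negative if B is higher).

-1.7 μg/mL

Regimen A: f = (1/2)^(11/5) ≈ 0.2176; Cmin,ss = (1101/184)·f/(1−f) ≈ 1.664 μg/mL.
Regimen B: f = (1/2)^(5/5) ≈ 0.5000; Cmin,ss = (627/184)·f/(1−f) ≈ 3.408 μg/mL.
Difference ≈ 1.664 − 3.408 ≈ -1.744 μg/mL.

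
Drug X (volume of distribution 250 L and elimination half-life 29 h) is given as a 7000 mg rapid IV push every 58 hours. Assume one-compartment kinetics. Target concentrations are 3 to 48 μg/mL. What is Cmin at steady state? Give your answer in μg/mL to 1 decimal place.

9.3 μg/mL

The dosing interval is 2 half-lives, so f = 2^(−2) = 0.25.
Accumulation ratio R = 1/(1 − f) = 1/0.75 = 4/3.
Single-dose peak C₀ = D/Vd = 7000/250 = 28 μg/mL.
Steady-state peak Cmax,ss = C₀·R = 28 × 4/3 ≈ 37.333 μg/mL.
Steady-state trough Cmin,ss = Cmax,ss·f ≈ 37.333 × 0.25 ≈ 9.333 μg/mL.
Trough 9.3 μg/mL vs MEC 3 μg/mL: adequate.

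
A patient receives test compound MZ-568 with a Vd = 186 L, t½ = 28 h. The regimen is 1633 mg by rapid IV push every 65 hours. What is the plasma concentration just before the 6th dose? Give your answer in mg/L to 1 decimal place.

2.2 mg/L

f = (1/2)^(τ/t½) = (1/2)^(65/28) ≈ 0.2001.
C₀ = D/Vd = 1633/186 ≈ 8.780 mg/L.
Before the 6th dose, 5 doses have been given. Superposition: Cmin = C₀·(f + f² + … + f^5).
≈ 8.780 × (0.2001 + 0.0400 + 0.0080 + 0.0016 + 0.0003) ≈ 8.780 × 0.2500 ≈ 2.195 mg/L.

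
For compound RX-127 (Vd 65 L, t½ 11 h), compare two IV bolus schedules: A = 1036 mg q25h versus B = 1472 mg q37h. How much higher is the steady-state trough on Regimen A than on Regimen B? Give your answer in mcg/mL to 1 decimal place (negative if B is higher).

Regimen A: f = (1/2)^(25/11) ≈ 0.2069; Cmin,ss = (1036/65)·f/(1−f) ≈ 4.158 mcg/mL.
Regimen B: f = (1/2)^(37/11) ≈ 0.0972; Cmin,ss = (1472/65)·f/(1−f) ≈ 2.438 mcg/mL.
Difference ≈ 4.158 − 2.438 ≈ 1.720 mcg/mL.

1.7 mcg/mL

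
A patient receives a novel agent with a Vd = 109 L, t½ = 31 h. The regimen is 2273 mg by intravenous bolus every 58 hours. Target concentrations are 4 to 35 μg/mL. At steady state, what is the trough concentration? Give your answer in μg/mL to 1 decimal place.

7.8 μg/mL

k = ln2/t½ = ln2/31 ≈ 0.022360 h⁻¹; fraction remaining f = e^(−kτ) = e^(−0.022360×58) ≈ 0.2734.
Accumulation ratio R = 1/(1 − f) ≈ 1/0.7266 ≈ 1.3763.
Single-dose peak C₀ = D/Vd = 2273/109 ≈ 20.853 μg/mL.
Cmax,ss = C₀/(1 − f) ≈ 20.853/0.7266 ≈ 28.699 μg/mL.
Steady-state trough Cmin,ss = Cmax,ss·f ≈ 28.699 × 0.2734 ≈ 7.846 μg/mL.
Trough 7.8 μg/mL vs MEC 4 μg/mL: adequate.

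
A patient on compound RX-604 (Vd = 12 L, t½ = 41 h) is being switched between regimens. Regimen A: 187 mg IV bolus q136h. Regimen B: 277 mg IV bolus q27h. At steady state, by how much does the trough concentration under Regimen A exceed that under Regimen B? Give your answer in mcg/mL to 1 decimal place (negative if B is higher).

Regimen A: f = (1/2)^(136/41) ≈ 0.1003; Cmin,ss = (187/12)·f/(1−f) ≈ 1.737 mcg/mL.
Regimen B: f = (1/2)^(27/41) ≈ 0.6335; Cmin,ss = (277/12)·f/(1−f) ≈ 39.900 mcg/mL.
Difference ≈ 1.737 − 39.900 ≈ -38.163 mcg/mL.

-38.2 mcg/mL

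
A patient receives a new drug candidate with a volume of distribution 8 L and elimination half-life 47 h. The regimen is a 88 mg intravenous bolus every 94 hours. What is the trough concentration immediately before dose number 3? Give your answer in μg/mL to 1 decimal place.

f = (1/2)^(τ/t½) = (1/2)^(94/47) ≈ 0.2500.
C₀ = D/Vd = 88/8 ≈ 11.000 μg/mL.
Before the 3rd dose, 2 doses have been given. Superposition: Cmin = C₀·(f + f²).
≈ 11.000 × (0.2500 + 0.0625) ≈ 11.000 × 0.3125 ≈ 3.438 μg/mL.

3.4 μg/mL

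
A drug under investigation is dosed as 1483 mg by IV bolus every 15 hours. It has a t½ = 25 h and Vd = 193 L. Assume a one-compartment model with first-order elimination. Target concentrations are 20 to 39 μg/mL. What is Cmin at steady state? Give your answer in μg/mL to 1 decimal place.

14.9 μg/mL

τ/t½ = 15/25 ≈ 0.6, so fraction remaining f = (1/2)^(15/25) ≈ 0.6598.
Accumulation ratio R = 1/(1 − f) ≈ 1/0.3402 ≈ 2.9394.
Single-dose peak C₀ = D/Vd = 1483/193 ≈ 7.684 μg/mL.
Steady-state peak Cmax,ss = C₀·R ≈ 7.684 × 2.9394 ≈ 22.586 μg/mL.
Steady-state trough Cmin,ss = Cmax,ss·f ≈ 22.586 × 0.6598 ≈ 14.902 μg/mL.
Trough 14.9 μg/mL vs MEC 20 μg/mL: subtherapeutic.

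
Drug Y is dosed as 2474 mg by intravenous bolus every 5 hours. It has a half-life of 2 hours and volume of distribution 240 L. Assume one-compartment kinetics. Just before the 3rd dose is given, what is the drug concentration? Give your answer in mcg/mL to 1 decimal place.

2.1 mcg/mL

f = (1/2)^(τ/t½) = (1/2)^(5/2) ≈ 0.1768.
C₀ = D/Vd = 2474/240 ≈ 10.308 mcg/mL.
Before the 3rd dose, 2 doses have been given. Superposition: Cmin = C₀·(f + f²).
≈ 10.308 × (0.1768 + 0.0313) ≈ 10.308 × 0.2081 ≈ 2.145 mcg/mL.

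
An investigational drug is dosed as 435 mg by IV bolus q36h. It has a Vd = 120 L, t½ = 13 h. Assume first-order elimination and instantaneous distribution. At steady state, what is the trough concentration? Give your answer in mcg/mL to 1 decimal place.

0.6 mcg/mL

k = ln2/t½ = ln2/13 ≈ 0.053319 h⁻¹; fraction remaining f = e^(−kτ) = e^(−0.053319×36) ≈ 0.1467.
At steady state, accumulation factor R = 1/(1 − e^(−kτ)) ≈ 1.1719.
Single-dose peak C₀ = D/Vd = 435/120 ≈ 3.625 mcg/mL.
Cmax,ss = C₀/(1 − f) ≈ 3.625/0.8533 ≈ 4.248 mcg/mL.
One interval later, Cmin,ss = Cmax,ss·e^(−kτ) ≈ 4.248 × 0.1467 ≈ 0.623 mcg/mL.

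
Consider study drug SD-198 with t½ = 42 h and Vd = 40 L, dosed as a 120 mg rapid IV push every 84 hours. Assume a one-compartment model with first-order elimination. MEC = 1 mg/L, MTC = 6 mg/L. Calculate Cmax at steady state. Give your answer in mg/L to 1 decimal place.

The dosing interval is 2 half-lives, so f = 2^(−2) = 0.25.
Accumulation ratio R = 1/(1 − f) = 1/0.75 = 4/3.
Single-dose peak C₀ = D/Vd = 120/40 = 3 mg/L.
Steady-state peak Cmax,ss = C₀·R = 3 × 4/3 ≈ 4.000 mg/L.
Peak 4.0 mg/L vs MTC 6 mg/L: below toxic threshold.

4.0 mg/L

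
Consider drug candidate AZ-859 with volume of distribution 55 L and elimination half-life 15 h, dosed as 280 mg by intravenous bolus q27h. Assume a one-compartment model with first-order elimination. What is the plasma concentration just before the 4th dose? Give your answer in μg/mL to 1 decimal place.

2.0 μg/mL

f = (1/2)^(τ/t½) = (1/2)^(27/15) ≈ 0.2872.
C₀ = D/Vd = 280/55 ≈ 5.091 μg/mL.
Before the 4th dose, 3 doses have been given. Superposition: Cmin = C₀·(f + f² + … + f^3).
≈ 5.091 × (0.2872 + 0.0825 + 0.0237) ≈ 5.091 × 0.3934 ≈ 2.003 μg/mL.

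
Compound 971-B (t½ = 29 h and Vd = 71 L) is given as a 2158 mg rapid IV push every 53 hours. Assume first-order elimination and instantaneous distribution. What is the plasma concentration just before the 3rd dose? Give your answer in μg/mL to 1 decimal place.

11.0 μg/mL

f = (1/2)^(τ/t½) = (1/2)^(53/29) ≈ 0.2817.
C₀ = D/Vd = 2158/71 ≈ 30.394 μg/mL.
Before the 3rd dose, 2 doses have been given. Superposition: Cmin = C₀·(f + f²).
≈ 30.394 × (0.2817 + 0.0794) ≈ 30.394 × 0.3611 ≈ 10.975 μg/mL.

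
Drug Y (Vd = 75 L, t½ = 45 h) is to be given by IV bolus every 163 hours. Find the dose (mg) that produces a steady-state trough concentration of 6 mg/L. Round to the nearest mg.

5091 mg

τ/t½ = 163/45 ≈ 3.6222, so f = (1/2)^(163/45) ≈ 0.081209.
Cmin,ss = (D/Vd)·f/(1−f), so D = Cmin,ss·Vd·(1−f)/f.
D = 6 × 75 × (1−f)/f ≈ 6 × 75 × 11.31391 ≈ 5091.26 mg.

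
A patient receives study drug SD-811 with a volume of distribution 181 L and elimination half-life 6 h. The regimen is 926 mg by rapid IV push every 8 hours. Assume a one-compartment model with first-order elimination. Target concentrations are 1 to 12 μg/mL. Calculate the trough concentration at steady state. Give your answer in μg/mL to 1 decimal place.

Over one 8-h interval, 8/6 ≈ 1.3333 half-lives elapse, leaving f ≈ 0.3969 of each dose.
Single-dose peak C₀ = D/Vd = 926/181 ≈ 5.116 μg/mL.
Steady-state trough Cmin,ss = C₀·f/(1−f) ≈ 5.116 × 0.3969/0.6031 ≈ 3.367 μg/mL.
Trough 3.4 μg/mL vs MEC 1 μg/mL: adequate.

3.4 μg/mL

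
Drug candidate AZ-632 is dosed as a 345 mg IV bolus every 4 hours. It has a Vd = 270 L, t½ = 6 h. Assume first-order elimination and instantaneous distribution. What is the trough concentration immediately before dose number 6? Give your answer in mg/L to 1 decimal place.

f = (1/2)^(τ/t½) = (1/2)^(4/6) ≈ 0.6300.
C₀ = D/Vd = 345/270 ≈ 1.278 mg/L.
Before the 6th dose, 5 doses have been given. Superposition: Cmin = C₀·(f + f² + … + f^5).
≈ 1.278 × (0.6300 + 0.3969 + 0.2500 + 0.1575 + 0.0992) ≈ 1.278 × 1.5336 ≈ 1.960 mg/L.

2.0 mg/L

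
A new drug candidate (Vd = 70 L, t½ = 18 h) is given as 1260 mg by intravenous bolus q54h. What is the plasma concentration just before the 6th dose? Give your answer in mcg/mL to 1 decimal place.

2.6 mcg/mL

f = (1/2)^(τ/t½) = (1/2)^(54/18) ≈ 0.1250.
C₀ = D/Vd = 1260/70 ≈ 18.000 mcg/mL.
Before the 6th dose, 5 doses have been given. Superposition: Cmin = C₀·(f + f² + … + f^5).
≈ 18.000 × (0.1250 + 0.0156 + 0.0020 + 0.0002 + 0.0000) ≈ 18.000 × 0.1428 ≈ 2.570 mcg/mL.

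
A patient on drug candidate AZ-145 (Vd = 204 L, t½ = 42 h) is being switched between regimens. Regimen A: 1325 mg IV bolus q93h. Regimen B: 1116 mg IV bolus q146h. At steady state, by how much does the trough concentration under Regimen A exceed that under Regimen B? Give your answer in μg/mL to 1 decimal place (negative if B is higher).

1.2 μg/mL

Regimen A: f = (1/2)^(93/42) ≈ 0.2155; Cmin,ss = (1325/204)·f/(1−f) ≈ 1.784 μg/mL.
Regimen B: f = (1/2)^(146/42) ≈ 0.0899; Cmin,ss = (1116/204)·f/(1−f) ≈ 0.540 μg/mL.
Difference ≈ 1.784 − 0.540 ≈ 1.244 μg/mL.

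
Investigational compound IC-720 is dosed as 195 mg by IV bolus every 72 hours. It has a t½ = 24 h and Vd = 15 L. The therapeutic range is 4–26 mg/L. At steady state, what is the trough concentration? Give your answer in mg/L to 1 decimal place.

1.9 mg/L

τ = 72 h = 3 half-lives, so f = (1/2)^3 = 0.125.
Accumulation ratio R = 1/(1 − f) = 1/0.875 = 8/7.
Single-dose peak C₀ = D/Vd = 195/15 = 13 mg/L.
Steady-state peak Cmax,ss = C₀·R = 13 × 8/7 ≈ 14.857 mg/L.
Steady-state trough Cmin,ss = Cmax,ss·f ≈ 14.857 × 0.125 ≈ 1.857 mg/L.
Trough 1.9 mg/L vs MEC 4 mg/L: subtherapeutic.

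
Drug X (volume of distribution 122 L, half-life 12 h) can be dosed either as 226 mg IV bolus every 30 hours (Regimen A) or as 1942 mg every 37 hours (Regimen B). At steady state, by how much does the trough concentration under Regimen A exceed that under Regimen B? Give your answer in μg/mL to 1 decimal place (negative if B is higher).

Regimen A: f = (1/2)^(30/12) ≈ 0.1768; Cmin,ss = (226/122)·f/(1−f) ≈ 0.398 μg/mL.
Regimen B: f = (1/2)^(37/12) ≈ 0.1180; Cmin,ss = (1942/122)·f/(1−f) ≈ 2.130 μg/mL.
Difference ≈ 0.398 − 2.130 ≈ -1.732 μg/mL.

-1.7 μg/mL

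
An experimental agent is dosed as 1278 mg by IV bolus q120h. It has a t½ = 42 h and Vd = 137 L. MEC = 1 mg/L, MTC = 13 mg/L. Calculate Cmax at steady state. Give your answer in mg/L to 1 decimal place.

10.8 mg/L

Over one 120-h interval, 120/42 ≈ 2.8571 half-lives elapse, leaving f ≈ 0.1380 of each dose.
At steady state, accumulation factor R = 1/(1 − e^(−kτ)) ≈ 1.1601.
Each bolus raises the concentration by D/Vd = 1278/137 ≈ 9.328 mg/L.
Steady-state peak Cmax,ss = C₀·R ≈ 9.328 × 1.1601 ≈ 10.821 mg/L.
Peak 10.8 mg/L vs MTC 13 mg/L: below toxic threshold.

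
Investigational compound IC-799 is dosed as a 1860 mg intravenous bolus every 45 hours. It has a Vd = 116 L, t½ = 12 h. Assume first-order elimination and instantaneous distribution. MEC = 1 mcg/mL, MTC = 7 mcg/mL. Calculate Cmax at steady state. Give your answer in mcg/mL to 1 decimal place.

Over one 45-h interval, 45/12 ≈ 3.75 half-lives elapse, leaving f ≈ 0.0743 of each dose.
Accumulation ratio R = 1/(1 − f) ≈ 1/0.9257 ≈ 1.0803.
Each bolus raises the concentration by D/Vd = 1860/116 ≈ 16.034 mcg/mL.
Steady-state peak Cmax,ss = C₀·R ≈ 16.034 × 1.0803 ≈ 17.322 mcg/mL.
Peak 17.3 mcg/mL vs MTC 7 mcg/mL: exceeds toxic threshold.

17.3 mcg/mL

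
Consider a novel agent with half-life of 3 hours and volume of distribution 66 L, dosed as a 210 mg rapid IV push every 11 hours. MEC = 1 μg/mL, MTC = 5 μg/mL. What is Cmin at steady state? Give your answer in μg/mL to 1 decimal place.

0.3 μg/mL

Over one 11-h interval, 11/3 ≈ 3.6667 half-lives elapse, leaving f ≈ 0.0787 of each dose.
Accumulation ratio R = 1/(1 − f) ≈ 1/0.9213 ≈ 1.0854.
Single-dose peak C₀ = D/Vd = 210/66 ≈ 3.182 μg/mL.
Cmax,ss = C₀/(1 − f) ≈ 3.182/0.9213 ≈ 3.454 μg/mL.
Steady-state trough Cmin,ss = Cmax,ss·f ≈ 3.454 × 0.0787 ≈ 0.272 μg/mL.
Trough 0.3 μg/mL vs MEC 1 μg/mL: subtherapeutic.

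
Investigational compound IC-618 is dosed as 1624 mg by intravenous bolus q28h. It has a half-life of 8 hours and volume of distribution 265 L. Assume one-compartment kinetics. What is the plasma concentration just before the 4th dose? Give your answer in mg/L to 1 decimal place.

0.6 mg/L

f = (1/2)^(τ/t½) = (1/2)^(28/8) ≈ 0.0884.
C₀ = D/Vd = 1624/265 ≈ 6.128 mg/L.
Before the 4th dose, 3 doses have been given. Superposition: Cmin = C₀·(f + f² + … + f^3).
≈ 6.128 × (0.0884 + 0.0078 + 0.0007) ≈ 6.128 × 0.0969 ≈ 0.594 mg/L.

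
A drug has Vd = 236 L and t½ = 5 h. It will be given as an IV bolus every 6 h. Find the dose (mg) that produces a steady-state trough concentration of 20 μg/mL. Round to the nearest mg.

6124 mg

τ/t½ = 6/5 ≈ 1.2, so f = (1/2)^(6/5) ≈ 0.435275.
Cmin,ss = (D/Vd)·f/(1−f), so D = Cmin,ss·Vd·(1−f)/f.
D = 20 × 236 × (1−f)/f ≈ 20 × 236 × 1.29740 ≈ 6123.73 mg.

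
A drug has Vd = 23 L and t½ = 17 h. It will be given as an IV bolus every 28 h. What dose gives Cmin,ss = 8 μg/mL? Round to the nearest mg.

392 mg

τ/t½ = 28/17 ≈ 1.6471, so f = (1/2)^(28/17) ≈ 0.319290.
Cmin,ss = (D/Vd)·f/(1−f), so D = Cmin,ss·Vd·(1−f)/f.
D = 8 × 23 × (1−f)/f ≈ 8 × 23 × 2.13195 ≈ 392.28 mg.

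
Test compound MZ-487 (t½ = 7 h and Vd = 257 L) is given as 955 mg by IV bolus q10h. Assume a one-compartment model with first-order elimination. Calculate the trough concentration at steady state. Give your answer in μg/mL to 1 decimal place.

2.2 μg/mL

k = ln2/t½ = ln2/7 ≈ 0.099021 h⁻¹; fraction remaining f = e^(−kτ) = e^(−0.099021×10) ≈ 0.3715.
Accumulation ratio R = 1/(1 − f) ≈ 1/0.6285 ≈ 1.5911.
Single-dose peak C₀ = D/Vd = 955/257 ≈ 3.716 μg/mL.
Steady-state peak Cmax,ss = C₀·R ≈ 3.716 × 1.5911 ≈ 5.913 μg/mL.
One interval later, Cmin,ss = Cmax,ss·e^(−kτ) ≈ 5.913 × 0.3715 ≈ 2.197 μg/mL.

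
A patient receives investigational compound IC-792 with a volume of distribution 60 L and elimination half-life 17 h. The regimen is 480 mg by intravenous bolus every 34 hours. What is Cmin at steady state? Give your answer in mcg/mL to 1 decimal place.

2.7 mcg/mL

τ = 34 h = 2 half-lives, so f = (1/2)^2 = 0.25.
Accumulation ratio R = 1/(1 − f) = 1/0.75 = 4/3.
Single-dose peak C₀ = D/Vd = 480/60 = 8 mcg/mL.
Steady-state peak Cmax,ss = C₀·R = 8 × 4/3 ≈ 10.667 mcg/mL.
Steady-state trough Cmin,ss = Cmax,ss·f ≈ 10.667 × 0.25 ≈ 2.667 mcg/mL.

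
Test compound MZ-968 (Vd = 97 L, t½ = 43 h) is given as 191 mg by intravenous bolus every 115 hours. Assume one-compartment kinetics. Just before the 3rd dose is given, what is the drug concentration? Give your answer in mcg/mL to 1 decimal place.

f = (1/2)^(τ/t½) = (1/2)^(115/43) ≈ 0.1566.
C₀ = D/Vd = 191/97 ≈ 1.969 mcg/mL.
Before the 3rd dose, 2 doses have been given. Superposition: Cmin = C₀·(f + f²).
≈ 1.969 × (0.1566 + 0.0245) ≈ 1.969 × 0.1811 ≈ 0.357 mcg/mL.

0.4 mcg/mL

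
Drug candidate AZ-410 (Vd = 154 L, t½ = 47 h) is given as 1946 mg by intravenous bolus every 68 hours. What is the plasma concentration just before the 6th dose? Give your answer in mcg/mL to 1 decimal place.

f = (1/2)^(τ/t½) = (1/2)^(68/47) ≈ 0.3668.
C₀ = D/Vd = 1946/154 ≈ 12.636 mcg/mL.
Before the 6th dose, 5 doses have been given. Superposition: Cmin = C₀·(f + f² + … + f^5).
≈ 12.636 × (0.3668 + 0.1345 + 0.0494 + 0.0181 + 0.0066) ≈ 12.636 × 0.5754 ≈ 7.271 mcg/mL.

7.3 mcg/mL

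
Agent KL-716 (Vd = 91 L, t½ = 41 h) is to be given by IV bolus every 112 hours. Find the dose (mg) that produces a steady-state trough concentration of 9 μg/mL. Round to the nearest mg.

τ/t½ = 112/41 ≈ 2.7317, so f = (1/2)^(112/41) ≈ 0.150548.
Cmin,ss = (D/Vd)·f/(1−f), so D = Cmin,ss·Vd·(1−f)/f.
D = 9 × 91 × (1−f)/f ≈ 9 × 91 × 5.64240 ≈ 4621.13 mg.

4621 mg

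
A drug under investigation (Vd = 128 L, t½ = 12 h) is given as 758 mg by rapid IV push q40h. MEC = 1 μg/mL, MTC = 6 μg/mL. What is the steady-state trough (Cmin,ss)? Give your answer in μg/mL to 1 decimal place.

0.7 μg/mL

τ/t½ = 40/12 ≈ 3.3333, so fraction remaining f = (1/2)^(40/12) ≈ 0.0992.
Each bolus raises the concentration by D/Vd = 758/128 ≈ 5.922 μg/mL.
Steady-state trough Cmin,ss = C₀·f/(1−f) ≈ 5.922 × 0.0992/0.9008 ≈ 0.652 μg/mL.
Trough 0.7 μg/mL vs MEC 1 μg/mL: subtherapeutic.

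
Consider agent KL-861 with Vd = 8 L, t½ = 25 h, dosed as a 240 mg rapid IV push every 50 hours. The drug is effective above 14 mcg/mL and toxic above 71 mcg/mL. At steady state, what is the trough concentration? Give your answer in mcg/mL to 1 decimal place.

The dosing interval is 2 half-lives, so f = 2^(−2) = 0.25.
Accumulation ratio R = 1/(1 − f) = 1/0.75 = 4/3.
Single-dose peak C₀ = D/Vd = 240/8 = 30 mcg/mL.
Steady-state peak Cmax,ss = C₀·R = 30 × 4/3 ≈ 40.000 mcg/mL.
Steady-state trough Cmin,ss = Cmax,ss·f ≈ 40.000 × 0.25 ≈ 10.000 mcg/mL.
Trough 10.0 mcg/mL vs MEC 14 mcg/mL: subtherapeutic.

10.0 mcg/mL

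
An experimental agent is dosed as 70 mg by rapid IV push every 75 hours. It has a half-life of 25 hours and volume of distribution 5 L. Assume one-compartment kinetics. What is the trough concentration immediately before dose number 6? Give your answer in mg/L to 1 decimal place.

f = (1/2)^(τ/t½) = (1/2)^(75/25) ≈ 0.1250.
C₀ = D/Vd = 70/5 ≈ 14.000 mg/L.
Before the 6th dose, 5 doses have been given. Superposition: Cmin = C₀·(f + f² + … + f^5).
≈ 14.000 × (0.1250 + 0.0156 + 0.0020 + 0.0002 + 0.0000) ≈ 14.000 × 0.1428 ≈ 1.999 mg/L.

2.0 mg/L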